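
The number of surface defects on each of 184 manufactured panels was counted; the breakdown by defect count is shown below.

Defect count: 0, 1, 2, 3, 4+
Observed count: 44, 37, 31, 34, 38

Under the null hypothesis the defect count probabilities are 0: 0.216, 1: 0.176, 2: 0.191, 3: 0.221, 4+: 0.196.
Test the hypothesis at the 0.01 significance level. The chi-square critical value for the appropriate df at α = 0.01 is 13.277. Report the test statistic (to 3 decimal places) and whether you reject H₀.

2.798; do not reject

Expected counts E_i = n·p_i: 184×0.216 = 39.744, 184×0.176 = 32.384, 184×0.191 = 35.144, 184×0.221 = 40.664, 184×0.196 = 36.064.
0: (44 − 39.744)²/39.744 = 18.113536/39.744 = 0.4558
1: (37 − 32.384)²/32.384 = 21.307456/32.384 = 0.6580
2: (31 − 35.144)²/35.144 = 17.172736/35.144 = 0.4886
3: (34 − 40.664)²/40.664 = 44.408896/40.664 = 1.0921
4+: (38 − 36.064)²/36.064 = 3.748096/36.064 = 0.1039
Sum = 2.798
df = 4. Since 2.798 < 13.277, we do not reject H₀.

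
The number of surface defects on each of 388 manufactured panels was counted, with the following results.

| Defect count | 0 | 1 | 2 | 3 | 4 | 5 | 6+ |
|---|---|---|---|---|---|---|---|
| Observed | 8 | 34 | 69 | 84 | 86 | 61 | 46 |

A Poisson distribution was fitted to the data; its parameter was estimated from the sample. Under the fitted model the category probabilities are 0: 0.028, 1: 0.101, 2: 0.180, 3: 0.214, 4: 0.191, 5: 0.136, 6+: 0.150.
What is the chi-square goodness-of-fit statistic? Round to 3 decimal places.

7.213

Expected counts E_i = n·p_i: 388×0.028 = 10.864, 388×0.101 = 39.188, 388×0.180 = 69.84, 388×0.214 = 83.032, 388×0.191 = 74.108, 388×0.136 = 52.768, 388×0.150 = 58.2.
0: (8 − 10.864)²/10.864 = 8.202496/10.864 = 0.7550
1: (34 − 39.188)²/39.188 = 26.915344/39.188 = 0.6868
2: (69 − 69.84)²/69.84 = 0.7056/69.84 = 0.0101
3: (84 − 83.032)²/83.032 = 0.937024/83.032 = 0.0113
4: (86 − 74.108)²/74.108 = 141.419664/74.108 = 1.9083
5: (61 − 52.768)²/52.768 = 67.765824/52.768 = 1.2842
6+: (46 − 58.2)²/58.2 = 148.84/58.2 = 2.5574
Sum = 7.213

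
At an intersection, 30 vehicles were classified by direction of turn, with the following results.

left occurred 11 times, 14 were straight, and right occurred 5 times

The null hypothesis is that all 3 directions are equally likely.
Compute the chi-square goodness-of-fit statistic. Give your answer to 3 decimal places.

Under H₀ each category has probability 1/3, so each expected count is 30/3 = 10.
left: (11 − 10)²/10 = 1/10 = 0.1000
straight: (14 − 10)²/10 = 16/10 = 1.6000
right: (5 − 10)²/10 = 25/10 = 2.5000
Sum = 4.200

4.200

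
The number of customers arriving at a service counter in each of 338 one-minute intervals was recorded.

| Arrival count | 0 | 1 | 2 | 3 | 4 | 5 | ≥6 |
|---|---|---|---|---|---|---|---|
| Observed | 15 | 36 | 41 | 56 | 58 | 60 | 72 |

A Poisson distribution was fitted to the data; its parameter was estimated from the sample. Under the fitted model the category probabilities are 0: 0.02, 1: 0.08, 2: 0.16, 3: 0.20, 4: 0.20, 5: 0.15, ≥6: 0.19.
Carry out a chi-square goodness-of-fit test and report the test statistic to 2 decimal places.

Expected counts E_i = n·p_i: 338×0.02 = 6.76, 338×0.08 = 27.04, 338×0.16 = 54.08, 338×0.20 = 67.6, 338×0.20 = 67.6, 338×0.15 = 50.7, 338×0.19 = 64.22.
0: (15 − 6.76)²/6.76 = 67.8976/6.76 = 10.044
1: (36 − 27.04)²/27.04 = 80.2816/27.04 = 2.969
2: (41 − 54.08)²/54.08 = 171.0864/54.08 = 3.164
3: (56 − 67.6)²/67.6 = 134.56/67.6 = 1.991
4: (58 − 67.6)²/67.6 = 92.16/67.6 = 1.363
5: (60 − 50.7)²/50.7 = 86.49/50.7 = 1.706
≥6: (72 − 64.22)²/64.22 = 60.5284/64.22 = 0.943
Sum = 22.18

22.18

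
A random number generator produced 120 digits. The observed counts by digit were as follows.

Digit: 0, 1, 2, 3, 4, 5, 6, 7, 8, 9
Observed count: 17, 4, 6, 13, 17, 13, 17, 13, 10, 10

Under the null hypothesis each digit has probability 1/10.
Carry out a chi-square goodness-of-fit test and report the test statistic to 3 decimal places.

15.500

Under H₀ each category has probability 1/10, so each expected count is 120/10 = 12.
0: (17 − 12)²/12 = 25/12 = 2.0833
1: (4 − 12)²/12 = 64/12 = 5.3333
2: (6 − 12)²/12 = 36/12 = 3.0000
3: (13 − 12)²/12 = 1/12 = 0.0833
4: (17 − 12)²/12 = 25/12 = 2.0833
5: (13 − 12)²/12 = 1/12 = 0.0833
6: (17 − 12)²/12 = 25/12 = 2.0833
7: (13 − 12)²/12 = 1/12 = 0.0833
8: (10 − 12)²/12 = 4/12 = 0.3333
9: (10 − 12)²/12 = 4/12 = 0.3333
Sum = 15.500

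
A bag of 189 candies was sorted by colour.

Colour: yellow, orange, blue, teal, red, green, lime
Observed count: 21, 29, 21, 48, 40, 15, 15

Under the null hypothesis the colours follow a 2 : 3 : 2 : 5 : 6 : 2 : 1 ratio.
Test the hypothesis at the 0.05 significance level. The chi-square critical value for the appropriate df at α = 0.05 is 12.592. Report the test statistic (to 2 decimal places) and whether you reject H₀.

Ratio total = 21. Expected counts: 189×2/21 = 18, 189×3/21 = 27, 189×2/21 = 18, 189×5/21 = 45, 189×6/21 = 54, 189×2/21 = 18, 189×1/21 = 9.
cat         O        E   (O−E)²/E
yellow     21       18      0.500
orange     29       27      0.148
blue       21       18      0.500
teal       48       45      0.200
red        40       54      3.630
green      15       18      0.500
lime       15        9      4.000
Sum = 9.48
df = 6. Since 9.48 < 12.592, we do not reject H₀.

9.48; do not reject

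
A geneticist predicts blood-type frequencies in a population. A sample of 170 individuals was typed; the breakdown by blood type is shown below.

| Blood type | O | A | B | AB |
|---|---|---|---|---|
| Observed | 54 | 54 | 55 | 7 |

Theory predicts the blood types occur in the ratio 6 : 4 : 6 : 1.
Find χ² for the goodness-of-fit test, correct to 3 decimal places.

Ratio total = 17. Expected counts: 170×6/17 = 60, 170×4/17 = 40, 170×6/17 = 60, 170×1/17 = 10.
χ² = (54−60)²/60 + (54−40)²/40 + (55−60)²/60 + (7−10)²/10
   = 0.6000 + 4.9000 + 0.4167 + 0.9000
Sum = 6.817

6.817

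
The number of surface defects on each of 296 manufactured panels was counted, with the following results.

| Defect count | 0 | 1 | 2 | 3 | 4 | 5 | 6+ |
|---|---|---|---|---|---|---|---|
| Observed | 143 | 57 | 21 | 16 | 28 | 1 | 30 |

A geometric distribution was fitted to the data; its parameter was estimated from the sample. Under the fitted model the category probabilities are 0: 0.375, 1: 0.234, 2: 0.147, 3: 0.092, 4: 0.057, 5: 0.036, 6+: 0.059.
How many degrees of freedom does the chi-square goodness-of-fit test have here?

5

There are k = 7 categories and 1 parameter estimated from the data, so df = 7 − 1 − 1 = 5.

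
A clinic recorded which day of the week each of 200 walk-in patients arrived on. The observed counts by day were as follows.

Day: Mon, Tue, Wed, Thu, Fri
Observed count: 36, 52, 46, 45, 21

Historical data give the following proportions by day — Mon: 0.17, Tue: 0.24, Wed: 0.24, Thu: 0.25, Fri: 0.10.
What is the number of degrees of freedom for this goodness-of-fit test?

There are k = 5 categories and no parameters were estimated from the data, so df = 5 − 1 = 4.

4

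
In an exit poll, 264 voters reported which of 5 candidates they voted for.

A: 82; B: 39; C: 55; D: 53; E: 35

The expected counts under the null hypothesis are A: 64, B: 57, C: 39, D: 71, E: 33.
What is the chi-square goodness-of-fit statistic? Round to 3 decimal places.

χ² = (82−64)²/64 + (39−57)²/57 + (55−39)²/39 + (53−71)²/71 + (35−33)²/33
   = 5.0625 + 5.6842 + 6.5641 + 4.5634 + 0.1212
Sum = 21.995

21.995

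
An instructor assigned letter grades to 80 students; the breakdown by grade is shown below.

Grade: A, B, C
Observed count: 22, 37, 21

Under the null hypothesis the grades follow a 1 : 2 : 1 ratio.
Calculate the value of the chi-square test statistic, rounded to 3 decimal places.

0.475

Ratio total = 4. Expected counts: 80×1/4 = 20, 80×2/4 = 40, 80×1/4 = 20.
cat         O        E   (O−E)²/E
A          22       20     0.2000
B          37       40     0.2250
C          21       20     0.0500
Sum = 0.475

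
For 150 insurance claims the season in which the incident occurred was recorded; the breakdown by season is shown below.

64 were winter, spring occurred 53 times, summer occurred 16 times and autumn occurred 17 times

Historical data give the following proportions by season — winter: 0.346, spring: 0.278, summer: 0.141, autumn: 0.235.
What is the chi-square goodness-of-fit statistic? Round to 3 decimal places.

16.586

Expected counts E_i = n·p_i: 150×0.346 = 51.9, 150×0.278 = 41.7, 150×0.141 = 21.15, 150×0.235 = 35.25.
winter: (64 − 51.9)²/51.9 = 146.41/51.9 = 2.8210
spring: (53 − 41.7)²/41.7 = 127.69/41.7 = 3.0621
summer: (16 − 21.15)²/21.15 = 26.5225/21.15 = 1.2540
autumn: (17 − 35.25)²/35.25 = 333.0625/35.25 = 9.4486
Sum = 16.586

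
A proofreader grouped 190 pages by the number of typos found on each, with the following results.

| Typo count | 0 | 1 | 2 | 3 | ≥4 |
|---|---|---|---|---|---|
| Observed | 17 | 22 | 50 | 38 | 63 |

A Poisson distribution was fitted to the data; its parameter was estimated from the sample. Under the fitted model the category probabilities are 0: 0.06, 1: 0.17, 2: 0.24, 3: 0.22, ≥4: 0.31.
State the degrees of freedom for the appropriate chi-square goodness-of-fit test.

3

There are k = 5 categories and 1 parameter estimated from the data, so df = 5 − 1 − 1 = 3.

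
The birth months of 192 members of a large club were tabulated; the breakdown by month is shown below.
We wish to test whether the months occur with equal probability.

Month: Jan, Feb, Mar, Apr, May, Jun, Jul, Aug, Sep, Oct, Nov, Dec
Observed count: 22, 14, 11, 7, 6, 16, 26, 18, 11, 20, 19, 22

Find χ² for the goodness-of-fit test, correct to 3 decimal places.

27.250

Expected count for each of the 12 categories: 192/12 = 16.
χ² = (22−16)²/16 + (14−16)²/16 + (11−16)²/16 + (7−16)²/16 + (6−16)²/16 + (16−16)²/16 + (26−16)²/16 + (18−16)²/16 + (11−16)²/16 + (20−16)²/16 + (19−16)²/16 + (22−16)²/16
   = 2.2500 + 0.2500 + 1.5625 + 5.0625 + 6.2500 + 0.0000 + 6.2500 + 0.2500 + 1.5625 + 1.0000 + 0.5625 + 2.2500
Sum = 27.250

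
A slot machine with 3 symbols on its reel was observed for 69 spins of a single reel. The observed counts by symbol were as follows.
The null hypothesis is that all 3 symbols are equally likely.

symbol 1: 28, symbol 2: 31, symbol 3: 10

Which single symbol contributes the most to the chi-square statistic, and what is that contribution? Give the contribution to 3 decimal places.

Under H₀ each category has probability 1/3, so each expected count is 69/3 = 23.
χ² = (28−23)²/23 + (31−23)²/23 + (10−23)²/23
   = 1.0870 + 2.7826 + 7.3478
The largest term is for symbol 3: 7.348.

symbol 3, 7.348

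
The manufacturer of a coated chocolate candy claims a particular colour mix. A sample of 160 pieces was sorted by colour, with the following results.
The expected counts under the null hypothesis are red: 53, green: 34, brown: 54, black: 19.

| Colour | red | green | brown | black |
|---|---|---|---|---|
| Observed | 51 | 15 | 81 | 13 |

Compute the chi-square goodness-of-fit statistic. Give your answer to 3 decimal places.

red: (51 − 53)²/53 = 4/53 = 0.0755
green: (15 − 34)²/34 = 361/34 = 10.6176
brown: (81 − 54)²/54 = 729/54 = 13.5000
black: (13 − 19)²/19 = 36/19 = 1.8947
Sum = 26.088

26.088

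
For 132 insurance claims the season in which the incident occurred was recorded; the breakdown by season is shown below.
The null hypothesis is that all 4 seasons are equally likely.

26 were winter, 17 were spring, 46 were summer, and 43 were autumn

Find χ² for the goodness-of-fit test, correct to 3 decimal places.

Expected count for each of the 4 categories: 132/4 = 33.
cat         O        E   (O−E)²/E
winter     26       33     1.4848
spring     17       33     7.7576
summer     46       33     5.1212
autumn     43       33     3.0303
Sum = 17.394

17.394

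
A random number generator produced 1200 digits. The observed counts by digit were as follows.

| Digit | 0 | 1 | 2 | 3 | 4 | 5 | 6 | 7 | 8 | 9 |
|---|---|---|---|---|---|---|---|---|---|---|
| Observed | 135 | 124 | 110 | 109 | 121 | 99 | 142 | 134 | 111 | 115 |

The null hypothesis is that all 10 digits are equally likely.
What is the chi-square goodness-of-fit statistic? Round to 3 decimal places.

Expected count for each of the 10 categories: 1200/10 = 120.
cat         O        E   (O−E)²/E
0         135      120     1.8750
1         124      120     0.1333
2         110      120     0.8333
3         109      120     1.0083
4         121      120     0.0083
5          99      120     3.6750
6         142      120     4.0333
7         134      120     1.6333
8         111      120     0.6750
9         115      120     0.2083
Sum = 14.083

14.083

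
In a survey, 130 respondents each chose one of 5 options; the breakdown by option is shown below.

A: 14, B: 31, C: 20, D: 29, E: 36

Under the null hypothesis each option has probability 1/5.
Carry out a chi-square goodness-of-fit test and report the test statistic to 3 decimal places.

Expected count for each of the 5 categories: 130/5 = 26.
A: (14 − 26)²/26 = 144/26 = 5.5385
B: (31 − 26)²/26 = 25/26 = 0.9615
C: (20 − 26)²/26 = 36/26 = 1.3846
D: (29 − 26)²/26 = 9/26 = 0.3462
E: (36 − 26)²/26 = 100/26 = 3.8462
Sum = 12.077

12.077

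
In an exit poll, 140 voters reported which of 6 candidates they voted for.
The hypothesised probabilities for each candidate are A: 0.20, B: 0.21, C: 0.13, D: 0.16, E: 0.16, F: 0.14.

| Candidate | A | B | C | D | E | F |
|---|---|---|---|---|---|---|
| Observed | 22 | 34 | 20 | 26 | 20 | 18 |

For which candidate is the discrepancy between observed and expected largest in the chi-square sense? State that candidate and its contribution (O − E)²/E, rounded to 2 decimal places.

Expected counts E_i = n·p_i: 140×0.20 = 28, 140×0.21 = 29.4, 140×0.13 = 18.2, 140×0.16 = 22.4, 140×0.16 = 22.4, 140×0.14 = 19.6.
A: (22 − 28)²/28 = 36/28 = 1.286
B: (34 − 29.4)²/29.4 = 21.16/29.4 = 0.720
C: (20 − 18.2)²/18.2 = 3.24/18.2 = 0.178
D: (26 − 22.4)²/22.4 = 12.96/22.4 = 0.579
E: (20 − 22.4)²/22.4 = 5.76/22.4 = 0.257
F: (18 − 19.6)²/19.6 = 2.56/19.6 = 0.131
The largest term is for A: 1.29.

A, 1.29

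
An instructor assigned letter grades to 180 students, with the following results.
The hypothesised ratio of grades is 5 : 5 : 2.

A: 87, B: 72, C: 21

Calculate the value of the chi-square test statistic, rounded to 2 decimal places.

4.74

Ratio total = 12. Expected counts: 180×5/12 = 75, 180×5/12 = 75, 180×2/12 = 30.
A: (87 − 75)²/75 = 144/75 = 1.920
B: (72 − 75)²/75 = 9/75 = 0.120
C: (21 − 30)²/30 = 81/30 = 2.700
Sum = 4.74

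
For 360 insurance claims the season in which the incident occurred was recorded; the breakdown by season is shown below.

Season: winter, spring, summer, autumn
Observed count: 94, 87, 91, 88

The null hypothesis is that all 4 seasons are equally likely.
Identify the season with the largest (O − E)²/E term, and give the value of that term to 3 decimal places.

winter, 0.178

Under H₀ each category has probability 1/4, so each expected count is 360/4 = 90.
χ² = (94−90)²/90 + (87−90)²/90 + (91−90)²/90 + (88−90)²/90
   = 0.1778 + 0.1000 + 0.0111 + 0.0444
The largest term is for winter: 0.178.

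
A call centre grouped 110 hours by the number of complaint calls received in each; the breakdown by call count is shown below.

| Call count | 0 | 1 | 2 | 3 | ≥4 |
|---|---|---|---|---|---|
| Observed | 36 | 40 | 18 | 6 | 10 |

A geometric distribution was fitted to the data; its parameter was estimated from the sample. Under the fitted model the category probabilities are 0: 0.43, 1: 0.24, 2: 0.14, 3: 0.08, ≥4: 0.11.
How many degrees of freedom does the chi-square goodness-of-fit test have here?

3

There are k = 5 categories and 1 parameter estimated from the data, so df = 5 − 1 − 1 = 3.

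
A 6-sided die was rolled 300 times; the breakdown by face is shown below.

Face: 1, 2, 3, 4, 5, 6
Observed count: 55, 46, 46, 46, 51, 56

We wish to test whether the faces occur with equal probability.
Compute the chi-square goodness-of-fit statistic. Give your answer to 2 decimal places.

Under H₀ each category has probability 1/6, so each expected count is 300/6 = 50.
χ² = (55−50)²/50 + (46−50)²/50 + (46−50)²/50 + (46−50)²/50 + (51−50)²/50 + (56−50)²/50
   = 0.500 + 0.320 + 0.320 + 0.320 + 0.020 + 0.720
Sum = 2.20

2.20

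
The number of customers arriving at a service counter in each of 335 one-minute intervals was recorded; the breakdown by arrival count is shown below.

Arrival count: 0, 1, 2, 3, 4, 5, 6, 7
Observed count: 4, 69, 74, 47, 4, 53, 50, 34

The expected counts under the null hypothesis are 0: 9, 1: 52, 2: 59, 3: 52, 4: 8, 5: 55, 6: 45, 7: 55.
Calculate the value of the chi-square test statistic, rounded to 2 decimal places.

cat         O        E   (O−E)²/E
0           4        9      2.778
1          69       52      5.558
2          74       59      3.814
3          47       52      0.481
4           4        8      2.000
5          53       55      0.073
6          50       45      0.556
7          34       55      8.018
Sum = 23.28

23.28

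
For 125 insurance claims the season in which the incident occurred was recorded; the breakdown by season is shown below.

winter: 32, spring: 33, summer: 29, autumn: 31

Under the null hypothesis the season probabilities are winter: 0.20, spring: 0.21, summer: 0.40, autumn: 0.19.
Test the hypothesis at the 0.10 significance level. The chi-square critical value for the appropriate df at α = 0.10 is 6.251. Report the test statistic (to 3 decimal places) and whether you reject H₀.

Expected counts E_i = n·p_i: 125×0.20 = 25, 125×0.21 = 26.25, 125×0.40 = 50, 125×0.19 = 23.75.
cat         O        E   (O−E)²/E
winter     32       25     1.9600
spring     33    26.25     1.7357
summer     29       50     8.8200
autumn     31    23.75     2.2132
Sum = 14.729
df = 3. Since 14.729 > 6.251, we reject H₀.

14.729; reject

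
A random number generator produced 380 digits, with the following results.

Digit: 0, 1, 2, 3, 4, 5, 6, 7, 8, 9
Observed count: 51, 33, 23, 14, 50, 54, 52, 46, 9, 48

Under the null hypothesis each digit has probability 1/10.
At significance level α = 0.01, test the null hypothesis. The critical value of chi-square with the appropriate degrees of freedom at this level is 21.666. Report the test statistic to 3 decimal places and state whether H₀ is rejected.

Under H₀ each category has probability 1/10, so each expected count is 380/10 = 38.
0: (51 − 38)²/38 = 169/38 = 4.4474
1: (33 − 38)²/38 = 25/38 = 0.6579
2: (23 − 38)²/38 = 225/38 = 5.9211
3: (14 − 38)²/38 = 576/38 = 15.1579
4: (50 − 38)²/38 = 144/38 = 3.7895
5: (54 − 38)²/38 = 256/38 = 6.7368
6: (52 − 38)²/38 = 196/38 = 5.1579
7: (46 − 38)²/38 = 64/38 = 1.6842
8: (9 − 38)²/38 = 841/38 = 22.1316
9: (48 − 38)²/38 = 100/38 = 2.6316
Sum = 68.316
df = 9. Since 68.316 > 21.666, we reject H₀.

68.316; reject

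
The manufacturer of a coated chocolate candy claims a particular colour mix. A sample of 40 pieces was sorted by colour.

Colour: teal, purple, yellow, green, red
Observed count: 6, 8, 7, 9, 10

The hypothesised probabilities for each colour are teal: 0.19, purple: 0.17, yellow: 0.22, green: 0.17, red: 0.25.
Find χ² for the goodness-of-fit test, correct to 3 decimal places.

Expected counts E_i = n·p_i: 40×0.19 = 7.6, 40×0.17 = 6.8, 40×0.22 = 8.8, 40×0.17 = 6.8, 40×0.25 = 10.
χ² = (6−7.6)²/7.6 + (8−6.8)²/6.8 + (7−8.8)²/8.8 + (9−6.8)²/6.8 + (10−10)²/10
   = 0.3368 + 0.2118 + 0.3682 + 0.7118 + 0.0000
Sum = 1.629

1.629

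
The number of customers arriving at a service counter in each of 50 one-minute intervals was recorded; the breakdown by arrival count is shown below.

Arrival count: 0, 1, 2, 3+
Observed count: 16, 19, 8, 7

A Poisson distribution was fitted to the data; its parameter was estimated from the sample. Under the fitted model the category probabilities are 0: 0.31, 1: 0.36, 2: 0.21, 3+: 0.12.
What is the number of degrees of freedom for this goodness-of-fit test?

2

There are k = 4 categories and 1 parameter estimated from the data, so df = 4 − 1 − 1 = 2.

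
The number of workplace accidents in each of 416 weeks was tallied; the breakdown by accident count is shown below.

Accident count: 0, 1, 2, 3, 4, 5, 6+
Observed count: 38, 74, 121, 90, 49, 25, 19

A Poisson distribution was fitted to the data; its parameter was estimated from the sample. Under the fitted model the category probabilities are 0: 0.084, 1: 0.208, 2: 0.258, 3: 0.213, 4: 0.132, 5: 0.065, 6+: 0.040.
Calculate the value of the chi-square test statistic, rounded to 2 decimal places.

4.97

Expected counts E_i = n·p_i: 416×0.084 = 34.944, 416×0.208 = 86.528, 416×0.258 = 107.328, 416×0.213 = 88.608, 416×0.132 = 54.912, 416×0.065 = 27.04, 416×0.040 = 16.64.
0: (38 − 34.944)²/34.944 = 9.339136/34.944 = 0.267
1: (74 − 86.528)²/86.528 = 156.950784/86.528 = 1.814
2: (121 − 107.328)²/107.328 = 186.923584/107.328 = 1.742
3: (90 − 88.608)²/88.608 = 1.937664/88.608 = 0.022
4: (49 − 54.912)²/54.912 = 34.951744/54.912 = 0.637
5: (25 − 27.04)²/27.04 = 4.1616/27.04 = 0.154
6+: (19 − 16.64)²/16.64 = 5.5696/16.64 = 0.335
Sum = 4.97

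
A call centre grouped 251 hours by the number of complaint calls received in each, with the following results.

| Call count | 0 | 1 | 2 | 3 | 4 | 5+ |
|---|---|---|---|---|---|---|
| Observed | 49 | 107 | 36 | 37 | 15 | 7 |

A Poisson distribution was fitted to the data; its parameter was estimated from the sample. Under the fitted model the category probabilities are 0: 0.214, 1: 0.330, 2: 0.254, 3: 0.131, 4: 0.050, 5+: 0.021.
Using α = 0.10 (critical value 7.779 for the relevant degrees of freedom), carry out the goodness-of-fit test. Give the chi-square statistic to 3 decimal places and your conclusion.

21.110; reject

Expected counts E_i = n·p_i: 251×0.214 = 53.714, 251×0.330 = 82.83, 251×0.254 = 63.754, 251×0.131 = 32.881, 251×0.050 = 12.55, 251×0.021 = 5.271.
χ² = (49−53.714)²/53.714 + (107−82.83)²/82.83 + (36−63.754)²/63.754 + (37−32.881)²/32.881 + (15−12.55)²/12.55 + (7−5.271)²/5.271
   = 0.4137 + 7.0529 + 12.0821 + 0.5160 + 0.4783 + 0.5671
Sum = 21.110
df = 4. Since 21.110 > 7.779, we reject H₀.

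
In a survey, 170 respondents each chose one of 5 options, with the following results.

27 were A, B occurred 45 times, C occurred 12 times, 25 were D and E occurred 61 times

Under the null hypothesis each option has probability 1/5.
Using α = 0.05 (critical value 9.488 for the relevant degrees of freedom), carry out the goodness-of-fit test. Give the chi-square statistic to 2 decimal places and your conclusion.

Expected count for each of the 5 categories: 170/5 = 34.
χ² = (27−34)²/34 + (45−34)²/34 + (12−34)²/34 + (25−34)²/34 + (61−34)²/34
   = 1.441 + 3.559 + 14.235 + 2.382 + 21.441
Sum = 43.06
df = 4. Since 43.06 > 9.488, we reject H₀.

43.06; reject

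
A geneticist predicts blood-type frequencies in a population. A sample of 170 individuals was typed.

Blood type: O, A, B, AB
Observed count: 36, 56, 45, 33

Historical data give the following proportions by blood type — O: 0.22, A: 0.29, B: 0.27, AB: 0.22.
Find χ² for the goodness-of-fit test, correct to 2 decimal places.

Expected counts E_i = n·p_i: 170×0.22 = 37.4, 170×0.29 = 49.3, 170×0.27 = 45.9, 170×0.22 = 37.4.
χ² = (36−37.4)²/37.4 + (56−49.3)²/49.3 + (45−45.9)²/45.9 + (33−37.4)²/37.4
   = 0.052 + 0.911 + 0.018 + 0.518
Sum = 1.50

1.50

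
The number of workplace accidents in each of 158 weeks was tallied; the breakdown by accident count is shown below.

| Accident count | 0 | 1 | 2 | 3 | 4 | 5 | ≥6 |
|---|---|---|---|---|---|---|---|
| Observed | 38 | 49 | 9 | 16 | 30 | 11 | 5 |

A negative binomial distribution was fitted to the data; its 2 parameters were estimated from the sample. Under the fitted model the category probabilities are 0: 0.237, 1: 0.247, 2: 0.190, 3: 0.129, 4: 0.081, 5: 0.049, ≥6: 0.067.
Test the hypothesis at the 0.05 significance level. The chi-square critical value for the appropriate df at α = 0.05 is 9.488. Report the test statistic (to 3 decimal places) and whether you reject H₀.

Expected counts E_i = n·p_i: 158×0.237 = 37.446, 158×0.247 = 39.026, 158×0.190 = 30.02, 158×0.129 = 20.382, 158×0.081 = 12.798, 158×0.049 = 7.742, 158×0.067 = 10.586.
cat         O        E   (O−E)²/E
0          38   37.446     0.0082
1          49   39.026     2.5491
2           9    30.02    14.7182
3          16   20.382     0.9421
4          30   12.798    23.1215
5          11    7.742     1.3710
≥6          5   10.586     2.9476
Sum = 45.658
df = 4. Since 45.658 > 9.488, we reject H₀.

45.658; reject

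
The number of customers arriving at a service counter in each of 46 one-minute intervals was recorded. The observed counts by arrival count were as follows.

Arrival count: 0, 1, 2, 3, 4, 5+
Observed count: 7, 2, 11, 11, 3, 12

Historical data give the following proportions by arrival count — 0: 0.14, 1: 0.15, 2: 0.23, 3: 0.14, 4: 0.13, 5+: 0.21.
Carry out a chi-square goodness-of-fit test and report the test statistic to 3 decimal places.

Expected counts E_i = n·p_i: 46×0.14 = 6.44, 46×0.15 = 6.9, 46×0.23 = 10.58, 46×0.14 = 6.44, 46×0.13 = 5.98, 46×0.21 = 9.66.
0: (7 − 6.44)²/6.44 = 0.3136/6.44 = 0.0487
1: (2 − 6.9)²/6.9 = 24.01/6.9 = 3.4797
2: (11 − 10.58)²/10.58 = 0.1764/10.58 = 0.0167
3: (11 − 6.44)²/6.44 = 20.7936/6.44 = 3.2288
4: (3 − 5.98)²/5.98 = 8.8804/5.98 = 1.4850
5+: (12 − 9.66)²/9.66 = 5.4756/9.66 = 0.5668
Sum = 8.826

8.826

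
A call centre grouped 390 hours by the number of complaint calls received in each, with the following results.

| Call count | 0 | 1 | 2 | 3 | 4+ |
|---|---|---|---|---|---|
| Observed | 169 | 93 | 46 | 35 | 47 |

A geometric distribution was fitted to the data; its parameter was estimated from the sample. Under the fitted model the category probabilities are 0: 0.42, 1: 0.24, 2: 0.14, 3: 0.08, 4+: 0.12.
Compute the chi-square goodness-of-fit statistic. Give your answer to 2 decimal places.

1.99

Expected counts E_i = n·p_i: 390×0.42 = 163.8, 390×0.24 = 93.6, 390×0.14 = 54.6, 390×0.08 = 31.2, 390×0.12 = 46.8.
χ² = (169−163.8)²/163.8 + (93−93.6)²/93.6 + (46−54.6)²/54.6 + (35−31.2)²/31.2 + (47−46.8)²/46.8
   = 0.165 + 0.004 + 1.355 + 0.463 + 0.001
Sum = 1.99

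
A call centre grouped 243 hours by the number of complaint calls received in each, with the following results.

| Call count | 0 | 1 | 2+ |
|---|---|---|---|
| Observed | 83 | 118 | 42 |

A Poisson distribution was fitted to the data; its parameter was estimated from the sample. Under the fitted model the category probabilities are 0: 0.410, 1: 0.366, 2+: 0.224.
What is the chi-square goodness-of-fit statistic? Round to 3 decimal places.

Expected counts E_i = n·p_i: 243×0.410 = 99.63, 243×0.366 = 88.938, 243×0.224 = 54.432.
0: (83 − 99.63)²/99.63 = 276.5569/99.63 = 2.7758
1: (118 − 88.938)²/88.938 = 844.599844/88.938 = 9.4965
2+: (42 − 54.432)²/54.432 = 154.554624/54.432 = 2.8394
Sum = 15.112

15.112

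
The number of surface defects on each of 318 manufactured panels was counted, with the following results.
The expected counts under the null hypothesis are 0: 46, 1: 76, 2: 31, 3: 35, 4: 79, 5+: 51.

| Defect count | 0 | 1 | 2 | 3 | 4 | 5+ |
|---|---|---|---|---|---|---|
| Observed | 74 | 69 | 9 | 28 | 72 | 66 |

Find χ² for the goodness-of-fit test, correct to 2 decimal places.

39.73

0: (74 − 46)²/46 = 784/46 = 17.043
1: (69 − 76)²/76 = 49/76 = 0.645
2: (9 − 31)²/31 = 484/31 = 15.613
3: (28 − 35)²/35 = 49/35 = 1.400
4: (72 − 79)²/79 = 49/79 = 0.620
5+: (66 − 51)²/51 = 225/51 = 4.412
Sum = 39.73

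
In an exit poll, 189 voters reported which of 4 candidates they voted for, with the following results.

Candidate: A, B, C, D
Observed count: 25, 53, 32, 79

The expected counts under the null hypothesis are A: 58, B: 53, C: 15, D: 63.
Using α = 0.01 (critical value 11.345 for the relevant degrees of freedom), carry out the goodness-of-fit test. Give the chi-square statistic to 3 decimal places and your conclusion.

A: (25 − 58)²/58 = 1089/58 = 18.7759
B: (53 − 53)²/53 = 0/53 = 0.0000
C: (32 − 15)²/15 = 289/15 = 19.2667
D: (79 − 63)²/63 = 256/63 = 4.0635
Sum = 42.106
df = 3. Since 42.106 > 11.345, we reject H₀.

42.106; reject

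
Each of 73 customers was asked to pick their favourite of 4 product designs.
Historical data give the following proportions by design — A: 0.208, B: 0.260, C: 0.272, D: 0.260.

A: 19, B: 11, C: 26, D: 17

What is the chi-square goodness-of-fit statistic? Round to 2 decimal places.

Expected counts E_i = n·p_i: 73×0.208 = 15.184, 73×0.260 = 18.98, 73×0.272 = 19.856, 73×0.260 = 18.98.
cat         O        E   (O−E)²/E
A          19   15.184      0.959
B          11    18.98      3.355
C          26   19.856      1.901
D          17    18.98      0.207
Sum = 6.42

6.42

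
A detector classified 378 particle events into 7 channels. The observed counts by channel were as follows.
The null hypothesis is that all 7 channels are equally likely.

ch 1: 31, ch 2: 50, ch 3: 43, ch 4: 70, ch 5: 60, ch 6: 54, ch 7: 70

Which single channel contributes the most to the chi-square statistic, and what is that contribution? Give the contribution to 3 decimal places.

ch 1, 9.796

Expected count for each of the 7 categories: 378/7 = 54.
ch 1: (31 − 54)²/54 = 529/54 = 9.7963
ch 2: (50 − 54)²/54 = 16/54 = 0.2963
ch 3: (43 − 54)²/54 = 121/54 = 2.2407
ch 4: (70 − 54)²/54 = 256/54 = 4.7407
ch 5: (60 − 54)²/54 = 36/54 = 0.6667
ch 6: (54 − 54)²/54 = 0/54 = 0.0000
ch 7: (70 − 54)²/54 = 256/54 = 4.7407
The largest term is for ch 1: 9.796.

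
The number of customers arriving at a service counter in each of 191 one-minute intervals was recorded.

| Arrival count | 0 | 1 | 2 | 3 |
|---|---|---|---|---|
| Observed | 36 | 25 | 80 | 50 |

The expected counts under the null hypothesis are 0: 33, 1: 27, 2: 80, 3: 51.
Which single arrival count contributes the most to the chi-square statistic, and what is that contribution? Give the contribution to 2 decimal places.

0: (36 − 33)²/33 = 9/33 = 0.273
1: (25 − 27)²/27 = 4/27 = 0.148
2: (80 − 80)²/80 = 0/80 = 0.000
3: (50 − 51)²/51 = 1/51 = 0.020
The largest term is for 0: 0.27.

0, 0.27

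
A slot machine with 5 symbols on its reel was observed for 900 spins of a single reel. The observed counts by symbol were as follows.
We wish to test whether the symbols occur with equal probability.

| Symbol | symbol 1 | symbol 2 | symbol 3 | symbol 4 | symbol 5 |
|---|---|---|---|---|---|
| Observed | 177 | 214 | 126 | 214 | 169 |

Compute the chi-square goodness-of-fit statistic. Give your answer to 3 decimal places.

29.767

Under H₀ each category has probability 1/5, so each expected count is 900/5 = 180.
symbol 1: (177 − 180)²/180 = 9/180 = 0.0500
symbol 2: (214 − 180)²/180 = 1156/180 = 6.4222
symbol 3: (126 − 180)²/180 = 2916/180 = 16.2000
symbol 4: (214 − 180)²/180 = 1156/180 = 6.4222
symbol 5: (169 − 180)²/180 = 121/180 = 0.6722
Sum = 29.767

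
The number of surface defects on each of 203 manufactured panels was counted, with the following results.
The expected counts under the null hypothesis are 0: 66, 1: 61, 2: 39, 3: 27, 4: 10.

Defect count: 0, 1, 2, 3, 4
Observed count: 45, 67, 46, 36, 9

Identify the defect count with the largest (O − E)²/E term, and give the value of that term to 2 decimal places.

0, 6.68

0: (45 − 66)²/66 = 441/66 = 6.682
1: (67 − 61)²/61 = 36/61 = 0.590
2: (46 − 39)²/39 = 49/39 = 1.256
3: (36 − 27)²/27 = 81/27 = 3.000
4: (9 − 10)²/10 = 1/10 = 0.100
The largest term is for 0: 6.68.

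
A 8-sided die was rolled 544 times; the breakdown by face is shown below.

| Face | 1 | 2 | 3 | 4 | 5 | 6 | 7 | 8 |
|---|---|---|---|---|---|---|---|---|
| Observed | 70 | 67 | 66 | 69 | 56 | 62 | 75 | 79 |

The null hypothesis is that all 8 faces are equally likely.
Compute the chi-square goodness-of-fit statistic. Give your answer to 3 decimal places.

Under H₀ each category has probability 1/8, so each expected count is 544/8 = 68.
1: (70 − 68)²/68 = 4/68 = 0.0588
2: (67 − 68)²/68 = 1/68 = 0.0147
3: (66 − 68)²/68 = 4/68 = 0.0588
4: (69 − 68)²/68 = 1/68 = 0.0147
5: (56 − 68)²/68 = 144/68 = 2.1176
6: (62 − 68)²/68 = 36/68 = 0.5294
7: (75 − 68)²/68 = 49/68 = 0.7206
8: (79 − 68)²/68 = 121/68 = 1.7794
Sum = 5.294

5.294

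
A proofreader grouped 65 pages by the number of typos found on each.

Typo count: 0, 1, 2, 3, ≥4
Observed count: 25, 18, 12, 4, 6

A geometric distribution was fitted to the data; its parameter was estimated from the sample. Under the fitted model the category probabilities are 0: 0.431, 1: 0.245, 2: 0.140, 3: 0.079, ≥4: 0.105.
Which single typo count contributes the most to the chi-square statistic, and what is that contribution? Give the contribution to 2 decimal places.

Expected counts E_i = n·p_i: 65×0.431 = 28.015, 65×0.245 = 15.925, 65×0.140 = 9.1, 65×0.079 = 5.135, 65×0.105 = 6.825.
cat         O        E   (O−E)²/E
0          25   28.015      0.324
1          18   15.925      0.270
2          12      9.1      0.924
3           4    5.135      0.251
≥4          6    6.825      0.100
The largest term is for 2: 0.92.

2, 0.92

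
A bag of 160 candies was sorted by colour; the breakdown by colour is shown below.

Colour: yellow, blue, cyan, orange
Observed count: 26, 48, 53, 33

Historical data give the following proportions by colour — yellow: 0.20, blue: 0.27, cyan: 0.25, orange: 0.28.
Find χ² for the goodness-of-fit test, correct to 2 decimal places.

8.99

Expected counts E_i = n·p_i: 160×0.20 = 32, 160×0.27 = 43.2, 160×0.25 = 40, 160×0.28 = 44.8.
cat         O        E   (O−E)²/E
yellow     26       32      1.125
blue       48     43.2      0.533
cyan       53       40      4.225
orange     33     44.8      3.108
Sum = 8.99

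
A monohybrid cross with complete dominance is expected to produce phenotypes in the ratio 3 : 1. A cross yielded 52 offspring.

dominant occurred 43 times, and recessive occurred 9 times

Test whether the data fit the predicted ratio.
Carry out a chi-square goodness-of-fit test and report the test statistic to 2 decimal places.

Ratio total = 4. Expected counts: 52×3/4 = 39, 52×1/4 = 13.
cat            O        E   (O−E)²/E
dominant      43       39      0.410
recessive      9       13      1.231
Sum = 1.64

1.64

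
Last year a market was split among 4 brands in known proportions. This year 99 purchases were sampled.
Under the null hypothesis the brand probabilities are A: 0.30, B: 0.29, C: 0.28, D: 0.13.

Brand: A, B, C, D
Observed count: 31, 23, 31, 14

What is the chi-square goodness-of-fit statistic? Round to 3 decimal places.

Expected counts E_i = n·p_i: 99×0.30 = 29.7, 99×0.29 = 28.71, 99×0.28 = 27.72, 99×0.13 = 12.87.
cat         O        E   (O−E)²/E
A          31     29.7     0.0569
B          23    28.71     1.1356
C          31    27.72     0.3881
D          14    12.87     0.0992
Sum = 1.680

1.680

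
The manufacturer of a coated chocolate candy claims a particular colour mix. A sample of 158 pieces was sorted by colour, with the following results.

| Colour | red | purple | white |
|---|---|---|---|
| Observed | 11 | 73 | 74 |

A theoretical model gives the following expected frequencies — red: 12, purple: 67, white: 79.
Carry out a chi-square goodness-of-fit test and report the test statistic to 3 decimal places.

0.937

cat         O        E   (O−E)²/E
red        11       12     0.0833
purple     73       67     0.5373
white      74       79     0.3165
Sum = 0.937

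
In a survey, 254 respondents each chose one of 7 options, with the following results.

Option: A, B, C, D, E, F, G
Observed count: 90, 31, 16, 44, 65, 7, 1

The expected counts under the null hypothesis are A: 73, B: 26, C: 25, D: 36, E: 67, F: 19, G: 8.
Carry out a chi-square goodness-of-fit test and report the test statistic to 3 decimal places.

23.702

A: (90 − 73)²/73 = 289/73 = 3.9589
B: (31 − 26)²/26 = 25/26 = 0.9615
C: (16 − 25)²/25 = 81/25 = 3.2400
D: (44 − 36)²/36 = 64/36 = 1.7778
E: (65 − 67)²/67 = 4/67 = 0.0597
F: (7 − 19)²/19 = 144/19 = 7.5789
G: (1 − 8)²/8 = 49/8 = 6.1250
Sum = 23.702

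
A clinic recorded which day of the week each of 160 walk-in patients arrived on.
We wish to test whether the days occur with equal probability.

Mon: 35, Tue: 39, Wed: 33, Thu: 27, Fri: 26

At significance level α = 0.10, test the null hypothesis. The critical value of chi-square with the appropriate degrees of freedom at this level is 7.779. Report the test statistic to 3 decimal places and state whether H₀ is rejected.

Under H₀ each category has probability 1/5, so each expected count is 160/5 = 32.
Mon: (35 − 32)²/32 = 9/32 = 0.2813
Tue: (39 − 32)²/32 = 49/32 = 1.5313
Wed: (33 − 32)²/32 = 1/32 = 0.0313
Thu: (27 − 32)²/32 = 25/32 = 0.7813
Fri: (26 − 32)²/32 = 36/32 = 1.1250
Sum = 3.750
df = 4. Since 3.750 < 7.779, we do not reject H₀.

3.750; do not reject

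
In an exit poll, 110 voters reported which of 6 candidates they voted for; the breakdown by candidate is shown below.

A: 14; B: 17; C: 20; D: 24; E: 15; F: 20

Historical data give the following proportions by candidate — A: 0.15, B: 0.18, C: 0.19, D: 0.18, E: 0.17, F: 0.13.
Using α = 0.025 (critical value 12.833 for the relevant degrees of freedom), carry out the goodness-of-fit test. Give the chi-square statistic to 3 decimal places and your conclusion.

Expected counts E_i = n·p_i: 110×0.15 = 16.5, 110×0.18 = 19.8, 110×0.19 = 20.9, 110×0.18 = 19.8, 110×0.17 = 18.7, 110×0.13 = 14.3.
A: (14 − 16.5)²/16.5 = 6.25/16.5 = 0.3788
B: (17 − 19.8)²/19.8 = 7.84/19.8 = 0.3960
C: (20 − 20.9)²/20.9 = 0.81/20.9 = 0.0388
D: (24 − 19.8)²/19.8 = 17.64/19.8 = 0.8909
E: (15 − 18.7)²/18.7 = 13.69/18.7 = 0.7321
F: (20 − 14.3)²/14.3 = 32.49/14.3 = 2.2720
Sum = 4.709
df = 5. Since 4.709 < 12.833, we do not reject H₀.

4.709; do not reject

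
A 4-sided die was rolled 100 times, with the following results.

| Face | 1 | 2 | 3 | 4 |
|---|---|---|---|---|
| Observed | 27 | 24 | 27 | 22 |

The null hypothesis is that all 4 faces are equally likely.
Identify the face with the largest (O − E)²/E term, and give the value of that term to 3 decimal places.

Expected count for each of the 4 categories: 100/4 = 25.
cat         O        E   (O−E)²/E
1          27       25     0.1600
2          24       25     0.0400
3          27       25     0.1600
4          22       25     0.3600
The largest term is for 4: 0.360.

4, 0.360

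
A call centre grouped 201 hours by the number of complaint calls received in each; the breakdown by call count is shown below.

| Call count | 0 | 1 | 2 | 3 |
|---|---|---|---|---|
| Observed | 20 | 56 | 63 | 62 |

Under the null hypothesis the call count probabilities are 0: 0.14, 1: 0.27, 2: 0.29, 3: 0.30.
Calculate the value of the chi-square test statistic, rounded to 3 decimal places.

2.838

Expected counts E_i = n·p_i: 201×0.14 = 28.14, 201×0.27 = 54.27, 201×0.29 = 58.29, 201×0.30 = 60.3.
0: (20 − 28.14)²/28.14 = 66.2596/28.14 = 2.3546
1: (56 − 54.27)²/54.27 = 2.9929/54.27 = 0.0551
2: (63 − 58.29)²/58.29 = 22.1841/58.29 = 0.3806
3: (62 − 60.3)²/60.3 = 2.89/60.3 = 0.0479
Sum = 2.838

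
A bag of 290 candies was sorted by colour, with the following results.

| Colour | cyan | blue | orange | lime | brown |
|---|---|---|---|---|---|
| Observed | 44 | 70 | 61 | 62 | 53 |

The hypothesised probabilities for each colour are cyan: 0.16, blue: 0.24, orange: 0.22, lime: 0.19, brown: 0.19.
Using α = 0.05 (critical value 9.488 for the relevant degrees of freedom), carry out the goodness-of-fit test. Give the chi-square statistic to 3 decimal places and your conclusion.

Expected counts E_i = n·p_i: 290×0.16 = 46.4, 290×0.24 = 69.6, 290×0.22 = 63.8, 290×0.19 = 55.1, 290×0.19 = 55.1.
cat         O        E   (O−E)²/E
cyan       44     46.4     0.1241
blue       70     69.6     0.0023
orange     61     63.8     0.1229
lime       62     55.1     0.8641
brown      53     55.1     0.0800
Sum = 1.193
df = 4. Since 1.193 < 9.488, we do not reject H₀.

1.193; do not reject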